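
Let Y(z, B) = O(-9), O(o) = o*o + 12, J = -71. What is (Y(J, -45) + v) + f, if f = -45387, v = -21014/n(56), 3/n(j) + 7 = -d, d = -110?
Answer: -2300324/3 ≈ -7.6678e+5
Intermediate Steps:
O(o) = 12 + o² (O(o) = o² + 12 = 12 + o²)
n(j) = 3/103 (n(j) = 3/(-7 - 1*(-110)) = 3/(-7 + 110) = 3/103)
Y(z, B) = 93 (Y(z, B) = 12 + (-9)² = 12 + 81 = 93)
v = -2164442/3 (v = -21014/3/103 = -21014*103/3 = -2164442/3 ≈ -7.2148e+5)
(Y(J, -45) + v) + f = (93 - 2164442/3) - 45387 = -2164163/3 - 45387 = -2300324/3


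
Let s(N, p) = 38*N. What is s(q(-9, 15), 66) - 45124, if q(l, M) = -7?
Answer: -45390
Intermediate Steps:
s(q(-9, 15), 66) - 45124 = 38*(-7) - 45124 = -266 - 45124 = -45390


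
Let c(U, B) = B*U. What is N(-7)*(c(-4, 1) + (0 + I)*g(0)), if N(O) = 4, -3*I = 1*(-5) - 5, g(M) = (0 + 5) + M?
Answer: 152/3 ≈ 50.667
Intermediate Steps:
g(M) = 5 + M
I = 10/3 (I = -(1*(-5) - 5)/3 = -(-5 - 5)/3 = -⅓*(-10) = 10/3 ≈ 3.3333)
N(-7)*(c(-4, 1) + (0 + I)*g(0)) = 4*(1*(-4) + (0 + 10/3)*(5 + 0)) = 4*(-4 + (10/3)*5) = 4*(-4 + 50/3) = 4*(38/3) = 152/3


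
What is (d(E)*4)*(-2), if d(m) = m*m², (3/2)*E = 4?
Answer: -4096/27 ≈ -151.70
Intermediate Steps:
E = 8/3 (E = (⅔)*4 = 8/3 ≈ 2.6667)
d(m) = m³
(d(E)*4)*(-2) = ((8/3)³*4)*(-2) = ((512/27)*4)*(-2) = (2048/27)*(-2) = -4096/27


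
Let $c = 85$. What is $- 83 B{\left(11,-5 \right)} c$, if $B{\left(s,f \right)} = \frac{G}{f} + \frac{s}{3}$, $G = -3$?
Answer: $- \frac{90304}{3} \approx -30101.0$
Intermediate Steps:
$B{\left(s,f \right)} = - \frac{3}{f} + \frac{s}{3}$
$- 83 B{\left(11,-5 \right)} c = - 83 \left(- \frac{3}{-5} + \frac{1}{3} \cdot 11\right) 85 = - 83 \left(\left(-3\right) \left(- \frac{1}{5}\right) + \frac{11}{3}\right) 85 = - 83 \left(\frac{3}{5} + \frac{11}{3}\right) 85 = \left(-83\right) \frac{64}{15} \cdot 85 = \left(- \frac{5312}{15}\right) 85 = - \frac{90304}{3}$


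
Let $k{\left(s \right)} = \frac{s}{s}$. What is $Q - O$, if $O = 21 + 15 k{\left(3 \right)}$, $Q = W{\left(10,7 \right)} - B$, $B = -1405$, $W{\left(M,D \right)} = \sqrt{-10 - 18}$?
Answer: $1369 + 2 i \sqrt{7} \approx 1369.0 + 5.2915 i$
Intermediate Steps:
$W{\left(M,D \right)} = 2 i \sqrt{7}$ ($W{\left(M,D \right)} = \sqrt{-28} = 2 i \sqrt{7}$)
$k{\left(s \right)} = 1$
$Q = 1405 + 2 i \sqrt{7}$ ($Q = 2 i \sqrt{7} - -1405 = 2 i \sqrt{7} + 1405 = 1405 + 2 i \sqrt{7} \approx 1405.0 + 5.2915 i$)
$O = 36$ ($O = 21 + 15 \cdot 1 = 21 + 15 = 36$)
$Q - O = \left(1405 + 2 i \sqrt{7}\right) - 36 = 1369 + 2 i \sqrt{7}$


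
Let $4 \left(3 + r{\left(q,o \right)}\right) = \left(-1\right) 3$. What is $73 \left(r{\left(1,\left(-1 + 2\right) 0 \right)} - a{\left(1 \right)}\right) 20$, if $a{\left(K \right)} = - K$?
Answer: $-4015$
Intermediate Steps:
$r{\left(q,o \right)} = - \frac{15}{4}$ ($r{\left(q,o \right)} = -3 + \frac{\left(-1\right) 3}{4} = -3 + \frac{1}{4} \left(-3\right) = -3 - \frac{3}{4} = - \frac{15}{4}$)
$73 \left(r{\left(1,\left(-1 + 2\right) 0 \right)} - a{\left(1 \right)}\right) 20 = 73 \left(- \frac{15}{4} - \left(-1\right) 1\right) 20 = 73 \left(- \frac{15}{4} - -1\right) 20 = 73 \left(- \frac{15}{4} + 1\right) 20 = 73 \left(- \frac{11}{4}\right) 20 = \left(- \frac{803}{4}\right) 20 = -4015$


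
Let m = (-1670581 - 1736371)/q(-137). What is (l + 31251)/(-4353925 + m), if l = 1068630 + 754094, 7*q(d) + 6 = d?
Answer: -265118425/598762611 ≈ -0.44278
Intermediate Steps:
q(d) = -6/7 + d/7
m = 23848664/143 (m = (-1670581 - 1736371)/(-6/7 + (1/7)*(-137)) = -3406952/(-6/7 - 137/7) = -3406952/(-143/7) = -3406952*(-7/143) = 23848664/143 ≈ 1.6677e+5)
l = 1822724
(l + 31251)/(-4353925 + m) = (1822724 + 31251)/(-4353925 + 23848664/143) = 1853975/(-598762611/143) = 1853975*(-143/598762611) = -265118425/598762611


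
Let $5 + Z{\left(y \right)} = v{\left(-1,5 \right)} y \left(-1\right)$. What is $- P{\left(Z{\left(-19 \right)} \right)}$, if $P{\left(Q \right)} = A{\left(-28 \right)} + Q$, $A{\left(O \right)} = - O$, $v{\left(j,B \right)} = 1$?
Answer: $-42$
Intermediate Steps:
$Z{\left(y \right)} = -5 - y$ ($Z{\left(y \right)} = -5 + 1 y \left(-1\right) = -5 + y \left(-1\right) = -5 - y$)
$P{\left(Q \right)} = 28 + Q$ ($P{\left(Q \right)} = \left(-1\right) \left(-28\right) + Q = 28 + Q$)
$- P{\left(Z{\left(-19 \right)} \right)} = - (28 - -14) = - (28 + \left(-5 + 19\right)) = - (28 + 14) = \left(-1\right) 42 = -42$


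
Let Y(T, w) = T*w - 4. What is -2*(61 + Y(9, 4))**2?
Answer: -17298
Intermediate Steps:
Y(T, w) = -4 + T*w
-2*(61 + Y(9, 4))**2 = -2*(61 + (-4 + 9*4))**2 = -2*(61 + (-4 + 36))**2 = -2*(61 + 32)**2 = -2*93**2 = -2*8649 = -17298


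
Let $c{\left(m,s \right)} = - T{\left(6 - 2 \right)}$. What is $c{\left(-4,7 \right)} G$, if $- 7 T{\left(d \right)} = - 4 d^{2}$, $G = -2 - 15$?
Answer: $\frac{1088}{7} \approx 155.43$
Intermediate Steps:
$G = -17$ ($G = -2 - 15 = -17$)
$T{\left(d \right)} = \frac{4 d^{2}}{7}$ ($T{\left(d \right)} = - \frac{\left(-4\right) d^{2}}{7} = \frac{4 d^{2}}{7}$)
$c{\left(m,s \right)} = - \frac{64}{7}$ ($c{\left(m,s \right)} = - \frac{4 \left(6 - 2\right)^{2}}{7} = - \frac{4 \cdot 4^{2}}{7} = - \frac{4 \cdot 16}{7} = \left(-1\right) \frac{64}{7} = - \frac{64}{7}$)
$c{\left(-4,7 \right)} G = \left(- \frac{64}{7}\right) \left(-17\right) = \frac{1088}{7}$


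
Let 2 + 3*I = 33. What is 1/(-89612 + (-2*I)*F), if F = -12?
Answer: -1/89364 ≈ -1.1190e-5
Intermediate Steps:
I = 31/3 (I = -2/3 + (1/3)*33 = -2/3 + 11 = 31/3 ≈ 10.333)
1/(-89612 + (-2*I)*F) = 1/(-89612 - 2*31/3*(-12)) = 1/(-89612 - 62/3*(-12)) = 1/(-89612 + 248) = 1/(-89364) = -1/89364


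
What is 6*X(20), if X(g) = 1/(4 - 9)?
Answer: -6/5 ≈ -1.2000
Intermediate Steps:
X(g) = -⅕ (X(g) = 1/(-5) = -⅕)
6*X(20) = 6*(-⅕) = -6/5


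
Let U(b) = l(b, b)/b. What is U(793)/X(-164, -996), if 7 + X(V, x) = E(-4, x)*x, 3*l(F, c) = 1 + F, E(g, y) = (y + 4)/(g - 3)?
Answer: -5558/2350644699 ≈ -2.3645e-6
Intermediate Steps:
E(g, y) = (4 + y)/(-3 + g)
l(F, c) = ⅓ + F/3 (l(F, c) = (1 + F)/3 = ⅓ + F/3)
U(b) = (⅓ + b/3)/b
X(V, x) = -7 + x*(-4/7 - x/7) (X(V, x) = -7 + ((4 + x)/(-3 - 4))*x = -7 + ((4 + x)/(-7))*x = -7 + (-(4 + x)/7)*x = -7 + (-4/7 - x/7)*x = -7 + x*(-4/7 - x/7))
U(793)/X(-164, -996) = ((⅓)*(1 + 793)/793)/(-7 - ⅐*(-996)*(4 - 996)) = ((⅓)*(1/793)*794)/(-7 - ⅐*(-996)*(-992)) = 794/(2379*(-7 - 988032/7)) = 794/(2379*(-988081/7)) = (794/2379)*(-7/988081) = -5558/2350644699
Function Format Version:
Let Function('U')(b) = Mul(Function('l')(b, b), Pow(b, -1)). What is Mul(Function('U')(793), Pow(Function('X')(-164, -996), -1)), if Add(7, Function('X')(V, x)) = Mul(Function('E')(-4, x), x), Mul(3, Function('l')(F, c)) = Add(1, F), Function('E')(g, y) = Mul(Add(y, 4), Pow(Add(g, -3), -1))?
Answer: Rational(-5558, 2350644699) ≈ -2.3645e-6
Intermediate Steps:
Function('E')(g, y) = Mul(Pow(Add(-3, g), -1), Add(4, y)) (Function('E')(g, y) = Mul(Add(4, y), Pow(Add(-3, g), -1)) = Mul(Pow(Add(-3, g), -1), Add(4, y)))
Function('l')(F, c) = Add(Rational(1, 3), Mul(Rational(1, 3), F)) (Function('l')(F, c) = Mul(Rational(1, 3), Add(1, F)) = Add(Rational(1, 3), Mul(Rational(1, 3), F)))
Function('U')(b) = Mul(Pow(b, -1), Add(Rational(1, 3), Mul(Rational(1, 3), b))) (Function('U')(b) = Mul(Add(Rational(1, 3), Mul(Rational(1, 3), b)), Pow(b, -1)) = Mul(Pow(b, -1), Add(Rational(1, 3), Mul(Rational(1, 3), b))))
Function('X')(V, x) = Add(-7, Mul(x, Add(Rational(-4, 7), Mul(Rational(-1, 7), x)))) (Function('X')(V, x) = Add(-7, Mul(Mul(Pow(Add(-3, -4), -1), Add(4, x)), x)) = Add(-7, Mul(Mul(Pow(-7, -1), Add(4, x)), x)) = Add(-7, Mul(Mul(Rational(-1, 7), Add(4, x)), x)) = Add(-7, Mul(Add(Rational(-4, 7), Mul(Rational(-1, 7), x)), x)) = Add(-7, Mul(x, Add(Rational(-4, 7), Mul(Rational(-1, 7), x)))))
Mul(Function('U')(793), Pow(Function('X')(-164, -996), -1)) = Mul(Mul(Rational(1, 3), Pow(793, -1), Add(1, 793)), Pow(Add(-7, Mul(Rational(-1, 7), -996, Add(4, -996))), -1)) = Mul(Mul(Rational(1, 3), Rational(1, 793), 794), Pow(Add(-7, Mul(Rational(-1, 7), -996, -992)), -1)) = Mul(Rational(794, 2379), Pow(Add(-7, Rational(-988032, 7)), -1)) = Mul(Rational(794, 2379), Pow(Rational(-988081, 7), -1)) = Mul(Rational(794, 2379), Rational(-7, 988081)) = Rational(-5558, 2350644699)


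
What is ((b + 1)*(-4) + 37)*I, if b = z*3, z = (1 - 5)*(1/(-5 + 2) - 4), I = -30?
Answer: 5250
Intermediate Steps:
z = 52/3 (z = -4*(1/(-3) - 4) = -4*(-⅓ - 4) = -4*(-13/3) = 52/3 ≈ 17.333)
b = 52 (b = (52/3)*3 = 52)
((b + 1)*(-4) + 37)*I = ((52 + 1)*(-4) + 37)*(-30) = (53*(-4) + 37)*(-30) = (-212 + 37)*(-30) = -175*(-30) = 5250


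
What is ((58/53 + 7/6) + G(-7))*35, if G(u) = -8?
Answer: -63875/318 ≈ -200.86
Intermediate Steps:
((58/53 + 7/6) + G(-7))*35 = ((58/53 + 7/6) - 8)*35 = (719/318 - 8)*35 = -1825/318*35 = -63875/318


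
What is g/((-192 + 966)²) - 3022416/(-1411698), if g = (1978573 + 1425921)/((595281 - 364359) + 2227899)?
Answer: 371007165431852629/173288358725919534 ≈ 2.1410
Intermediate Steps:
g = 3404494/2458821 (g = 3404494/(230922 + 2227899) = 3404494/2458821 ≈ 1.3846)
g/((-192 + 966)²) - 3022416/(-1411698) = 3404494/(2458821*((-192 + 966)²)) - 3022416/(-1411698) = 3404494/(2458821*(774²)) - 3022416*(-1/1411698) = (3404494/2458821)/599076 + 503736/235283 = (3404494/2458821)*(1/599076) + 503736/235283 = 1702247/736510324698 + 503736/235283 = 371007165431852629/173288358725919534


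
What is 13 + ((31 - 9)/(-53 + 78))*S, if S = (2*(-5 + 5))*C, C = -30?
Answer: 13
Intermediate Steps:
S = 0 (S = (2*(-5 + 5))*(-30) = (2*0)*(-30) = 0*(-30) = 0)
13 + ((31 - 9)/(-53 + 78))*S = 13 + ((31 - 9)/(-53 + 78))*0 = 13 + (22/25)*0 = 13 + 0 = 13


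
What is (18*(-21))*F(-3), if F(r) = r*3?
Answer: 3402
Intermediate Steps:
F(r) = 3*r
(18*(-21))*F(-3) = (18*(-21))*(3*(-3)) = -378*(-9) = 3402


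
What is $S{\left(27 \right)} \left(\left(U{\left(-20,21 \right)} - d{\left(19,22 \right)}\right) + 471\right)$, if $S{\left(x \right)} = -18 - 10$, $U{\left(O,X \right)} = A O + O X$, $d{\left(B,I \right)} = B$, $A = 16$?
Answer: $8064$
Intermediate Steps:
$U{\left(O,X \right)} = 16 O + O X$
$S{\left(x \right)} = -28$ ($S{\left(x \right)} = -18 - 10 = -28$)
$S{\left(27 \right)} \left(\left(U{\left(-20,21 \right)} - d{\left(19,22 \right)}\right) + 471\right) = - 28 \left(\left(- 20 \left(16 + 21\right) - 19\right) + 471\right) = - 28 \left(\left(\left(-20\right) 37 - 19\right) + 471\right) = - 28 \left(\left(-740 - 19\right) + 471\right) = - 28 \left(-759 + 471\right) = \left(-28\right) \left(-288\right) = 8064$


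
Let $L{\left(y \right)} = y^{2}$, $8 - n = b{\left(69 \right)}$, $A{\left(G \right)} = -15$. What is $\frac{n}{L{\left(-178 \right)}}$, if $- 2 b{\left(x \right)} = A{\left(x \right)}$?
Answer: $\frac{1}{63368} \approx 1.5781 \cdot 10^{-5}$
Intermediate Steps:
$b{\left(x \right)} = \frac{15}{2}$ ($b{\left(x \right)} = \left(- \frac{1}{2}\right) \left(-15\right) = \frac{15}{2}$)
$n = \frac{1}{2}$ ($n = 8 - \frac{15}{2} = \frac{1}{2} \approx 0.5$)
$\frac{n}{L{\left(-178 \right)}} = \frac{1}{2 \left(-178\right)^{2}} = \frac{1}{2 \cdot 31684} = \frac{1}{2} \cdot \frac{1}{31684} = \frac{1}{63368}$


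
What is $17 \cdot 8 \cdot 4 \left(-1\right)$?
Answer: $-544$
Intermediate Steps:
$17 \cdot 8 \cdot 4 \left(-1\right) = 136 \left(-4\right) = -544$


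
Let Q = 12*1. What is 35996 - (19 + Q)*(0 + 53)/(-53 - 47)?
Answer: 3601243/100 ≈ 36012.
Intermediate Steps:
Q = 12
35996 - (19 + Q)*(0 + 53)/(-53 - 47) = 35996 - (19 + 12)*(0 + 53)/(-53 - 47) = 35996 - 31*53/(-100) = 35996 - 31*53*(-1/100) = 35996 - 31*(-53)/100 = 35996 - 1*(-1643/100) = 35996 + 1643/100 = 3601243/100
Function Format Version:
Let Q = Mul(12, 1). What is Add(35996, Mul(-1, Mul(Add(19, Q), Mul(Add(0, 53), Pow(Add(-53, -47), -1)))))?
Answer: Rational(3601243, 100) ≈ 36012.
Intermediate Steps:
Q = 12
Add(35996, Mul(-1, Mul(Add(19, Q), Mul(Add(0, 53), Pow(Add(-53, -47), -1))))) = Add(35996, Mul(-1, Mul(Add(19, 12), Mul(Add(0, 53), Pow(Add(-53, -47), -1))))) = Add(35996, Mul(-1, Mul(31, Mul(53, Pow(-100, -1))))) = Add(35996, Mul(-1, Mul(31, Mul(53, Rational(-1, 100))))) = Add(35996, Mul(-1, Mul(31, Rational(-53, 100)))) = Add(35996, Mul(-1, Rational(-1643, 100))) = Add(35996, Rational(1643, 100)) = Rational(3601243, 100)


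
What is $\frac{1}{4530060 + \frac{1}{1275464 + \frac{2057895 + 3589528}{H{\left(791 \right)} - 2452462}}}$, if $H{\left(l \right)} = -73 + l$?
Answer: $\frac{3127105561793}{14165975821258449324} \approx 2.2075 \cdot 10^{-7}$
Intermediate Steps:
$\frac{1}{4530060 + \frac{1}{1275464 + \frac{2057895 + 3589528}{H{\left(791 \right)} - 2452462}}} = \frac{1}{4530060 + \frac{1}{1275464 + \frac{2057895 + 3589528}{\left(-73 + 791\right) - 2452462}}} = \frac{1}{4530060 + \frac{1}{1275464 + \frac{5647423}{718 - 2452462}}} = \frac{1}{4530060 + \frac{1}{1275464 + \frac{5647423}{-2451744}}} = \frac{1}{4530060 + \frac{1}{1275464 + 5647423 \left(- \frac{1}{2451744}\right)}} = \frac{1}{4530060 + \frac{1}{1275464 - \frac{5647423}{2451744}}} = \frac{1}{4530060 + \frac{1}{\frac{3127105561793}{2451744}}} = \frac{1}{4530060 + \frac{2451744}{3127105561793}} = \frac{1}{\frac{14165975821258449324}{3127105561793}} = \frac{3127105561793}{14165975821258449324}$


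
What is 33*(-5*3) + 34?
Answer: -461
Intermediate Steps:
33*(-5*3) + 34 = 33*(-15) + 34 = -495 + 34 = -461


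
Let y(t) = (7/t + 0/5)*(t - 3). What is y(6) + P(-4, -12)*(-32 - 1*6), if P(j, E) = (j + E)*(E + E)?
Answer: -29177/2 ≈ -14589.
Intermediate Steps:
y(t) = 7*(-3 + t)/t (y(t) = (7/t + 0*(⅕))*(-3 + t) = (7/t + 0)*(-3 + t) = (7/t)*(-3 + t) = 7*(-3 + t)/t)
P(j, E) = 2*E*(E + j) (P(j, E) = (E + j)*(2*E) = 2*E*(E + j))
y(6) + P(-4, -12)*(-32 - 1*6) = (7 - 21/6) + (2*(-12)*(-12 - 4))*(-32 - 1*6) = (7 - 21*⅙) + (2*(-12)*(-16))*(-32 - 6) = (7 - 7/2) + 384*(-38) = 7/2 - 14592 = -29177/2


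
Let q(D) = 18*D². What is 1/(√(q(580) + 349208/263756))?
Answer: √26327723017605778/399273920102 ≈ 0.00040638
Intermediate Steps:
1/(√(q(580) + 349208/263756)) = 1/(√(18*580² + 349208/263756)) = 1/(√(18*336400 + 349208*(1/263756))) = 1/(√(6055200 + 87302/65939)) = 1/(√(399273920102/65939)) = 1/(√26327723017605778/65939) = √26327723017605778/399273920102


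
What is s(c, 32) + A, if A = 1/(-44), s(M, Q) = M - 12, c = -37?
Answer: -2157/44 ≈ -49.023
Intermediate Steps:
s(M, Q) = -12 + M
A = -1/44 ≈ -0.022727
s(c, 32) + A = (-12 - 37) - 1/44 = -49 - 1/44 = -2157/44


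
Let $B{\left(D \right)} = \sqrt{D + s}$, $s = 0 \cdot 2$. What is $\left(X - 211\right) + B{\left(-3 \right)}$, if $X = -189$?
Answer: $-400 + i \sqrt{3} \approx -400.0 + 1.732 i$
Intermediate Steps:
$s = 0$
$B{\left(D \right)} = \sqrt{D}$ ($B{\left(D \right)} = \sqrt{D + 0} = \sqrt{D}$)
$\left(X - 211\right) + B{\left(-3 \right)} = \left(-189 - 211\right) + \sqrt{-3} = \left(-189 - 211\right) + i \sqrt{3} = -400 + i \sqrt{3}$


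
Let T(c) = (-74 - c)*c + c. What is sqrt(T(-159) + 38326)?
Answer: 2*sqrt(6163) ≈ 157.01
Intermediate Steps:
T(c) = c + c*(-74 - c) (T(c) = c*(-74 - c) + c = c + c*(-74 - c))
sqrt(T(-159) + 38326) = sqrt(-1*(-159)*(73 - 159) + 38326) = sqrt(-1*(-159)*(-86) + 38326) = sqrt(-13674 + 38326) = sqrt(24652) = 2*sqrt(6163)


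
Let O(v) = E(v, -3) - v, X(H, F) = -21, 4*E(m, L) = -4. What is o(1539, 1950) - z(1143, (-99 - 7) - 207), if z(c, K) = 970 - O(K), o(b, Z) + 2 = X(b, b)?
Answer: -681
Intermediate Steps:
E(m, L) = -1 (E(m, L) = (¼)*(-4) = -1)
o(b, Z) = -23 (o(b, Z) = -2 - 21 = -23)
O(v) = -1 - v
z(c, K) = 971 + K (z(c, K) = 970 - (-1 - K) = 970 + (1 + K) = 971 + K)
o(1539, 1950) - z(1143, (-99 - 7) - 207) = -23 - (971 + ((-99 - 7) - 207)) = -23 - (971 + (-106 - 207)) = -23 - (971 - 313) = -23 - 1*658 = -23 - 658 = -681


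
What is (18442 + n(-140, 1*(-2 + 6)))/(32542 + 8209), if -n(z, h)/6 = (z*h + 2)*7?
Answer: 41878/40751 ≈ 1.0277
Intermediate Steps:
n(z, h) = -84 - 42*h*z (n(z, h) = -6*(z*h + 2)*7 = -6*(h*z + 2)*7 = -6*(2 + h*z)*7 = -6*(14 + 7*h*z) = -84 - 42*h*z)
(18442 + n(-140, 1*(-2 + 6)))/(32542 + 8209) = (18442 + (-84 - 42*1*(-2 + 6)*(-140)))/(32542 + 8209) = (18442 + (-84 - 42*1*4*(-140)))/40751 = (18442 + (-84 - 42*4*(-140)))*(1/40751) = (18442 + (-84 + 23520))*(1/40751) = (18442 + 23436)*(1/40751) = 41878*(1/40751) = 41878/40751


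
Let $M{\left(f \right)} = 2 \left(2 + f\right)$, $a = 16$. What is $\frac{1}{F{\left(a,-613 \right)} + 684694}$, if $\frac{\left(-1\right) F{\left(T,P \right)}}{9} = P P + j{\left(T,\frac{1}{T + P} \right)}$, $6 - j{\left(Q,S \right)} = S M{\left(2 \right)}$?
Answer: $- \frac{199}{536758943} \approx -3.7074 \cdot 10^{-7}$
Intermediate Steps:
$M{\left(f \right)} = 4 + 2 f$
$j{\left(Q,S \right)} = 6 - 8 S$ ($j{\left(Q,S \right)} = 6 - S \left(4 + 2 \cdot 2\right) = 6 - S \left(4 + 4\right) = 6 - S 8 = 6 - 8 S$)
$F{\left(T,P \right)} = -54 - 9 P^{2} + \frac{72}{P + T}$ ($F{\left(T,P \right)} = - 9 \left(P P + \left(6 - \frac{8}{T + P}\right)\right) = - 9 \left(P^{2} + \left(6 - \frac{8}{P + T}\right)\right) = - 9 \left(6 + P^{2} - \frac{8}{P + T}\right) = -54 - 9 P^{2} + \frac{72}{P + T}$)
$\frac{1}{F{\left(a,-613 \right)} + 684694} = \frac{1}{\frac{9 \left(8 - \left(6 + \left(-613\right)^{2}\right) \left(-613 + 16\right)\right)}{-613 + 16} + 684694} = \frac{1}{\frac{9 \left(8 - \left(6 + 375769\right) \left(-597\right)\right)}{-597} + 684694} = \frac{1}{9 \left(- \frac{1}{597}\right) \left(8 - 375775 \left(-597\right)\right) + 684694} = \frac{1}{9 \left(- \frac{1}{597}\right) \left(8 + 224337675\right) + 684694} = \frac{1}{9 \left(- \frac{1}{597}\right) 224337683 + 684694} = \frac{1}{- \frac{673013049}{199} + 684694} = \frac{1}{- \frac{536758943}{199}} = - \frac{199}{536758943}$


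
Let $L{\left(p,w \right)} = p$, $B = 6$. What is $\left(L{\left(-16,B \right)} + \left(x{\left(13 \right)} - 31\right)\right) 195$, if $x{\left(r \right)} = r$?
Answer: $-6630$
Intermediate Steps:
$\left(L{\left(-16,B \right)} + \left(x{\left(13 \right)} - 31\right)\right) 195 = \left(-16 + \left(13 - 31\right)\right) 195 = \left(-16 - 18\right) 195 = \left(-34\right) 195 = -6630$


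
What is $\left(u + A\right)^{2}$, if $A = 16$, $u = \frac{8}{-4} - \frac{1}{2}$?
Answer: $\frac{729}{4} \approx 182.25$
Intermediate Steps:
$u = - \frac{5}{2}$ ($u = 8 \left(- \frac{1}{4}\right) - \frac{1}{2} = -2 - \frac{1}{2} = - \frac{5}{2} \approx -2.5$)
$\left(u + A\right)^{2} = \left(- \frac{5}{2} + 16\right)^{2} = \left(\frac{27}{2}\right)^{2} = \frac{729}{4}$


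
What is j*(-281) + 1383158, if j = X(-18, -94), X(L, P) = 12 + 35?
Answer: 1369951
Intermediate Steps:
X(L, P) = 47
j = 47
j*(-281) + 1383158 = 47*(-281) + 1383158 = -13207 + 1383158 = 1369951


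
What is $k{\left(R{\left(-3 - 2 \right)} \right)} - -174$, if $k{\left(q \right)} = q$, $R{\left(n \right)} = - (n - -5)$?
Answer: $174$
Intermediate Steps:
$R{\left(n \right)} = -5 - n$ ($R{\left(n \right)} = - (n + 5) = - (5 + n) = -5 - n$)
$k{\left(R{\left(-3 - 2 \right)} \right)} - -174 = \left(-5 - \left(-3 - 2\right)\right) - -174 = \left(-5 - -5\right) + 174 = \left(-5 + 5\right) + 174 = 0 + 174 = 174$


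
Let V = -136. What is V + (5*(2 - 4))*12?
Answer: -256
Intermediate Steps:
V + (5*(2 - 4))*12 = -136 + (5*(2 - 4))*12 = -136 + (5*(-2))*12 = -136 - 10*12 = -136 - 120 = -256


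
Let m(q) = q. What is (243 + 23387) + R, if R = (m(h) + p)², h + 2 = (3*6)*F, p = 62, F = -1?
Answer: 25394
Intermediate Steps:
h = -20 (h = -2 + (3*6)*(-1) = -2 + 18*(-1) = -2 - 18 = -20)
R = 1764 (R = (-20 + 62)² = 42² = 1764)
(243 + 23387) + R = (243 + 23387) + 1764 = 23630 + 1764 = 25394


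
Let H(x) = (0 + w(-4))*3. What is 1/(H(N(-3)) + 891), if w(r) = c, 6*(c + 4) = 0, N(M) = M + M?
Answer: 1/879 ≈ 0.0011377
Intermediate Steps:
N(M) = 2*M
c = -4 (c = -4 + (1/6)*0 = -4 + 0 = -4)
w(r) = -4
H(x) = -12 (H(x) = (0 - 4)*3 = -4*3 = -12)
1/(H(N(-3)) + 891) = 1/(-12 + 891) = 1/879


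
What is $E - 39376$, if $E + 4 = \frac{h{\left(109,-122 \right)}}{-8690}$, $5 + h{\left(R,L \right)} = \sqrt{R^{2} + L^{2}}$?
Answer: $- \frac{68442439}{1738} - \frac{\sqrt{26765}}{8690} \approx -39380.0$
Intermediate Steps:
$h{\left(R,L \right)} = -5 + \sqrt{L^{2} + R^{2}}$ ($h{\left(R,L \right)} = -5 + \sqrt{R^{2} + L^{2}} = -5 + \sqrt{L^{2} + R^{2}}$)
$E = - \frac{6951}{1738} - \frac{\sqrt{26765}}{8690}$ ($E = -4 + \frac{-5 + \sqrt{\left(-122\right)^{2} + 109^{2}}}{-8690} = -4 + \left(-5 + \sqrt{14884 + 11881}\right) \left(- \frac{1}{8690}\right) = -4 + \left(-5 + \sqrt{26765}\right) \left(- \frac{1}{8690}\right) = -4 + \left(\frac{1}{1738} - \frac{\sqrt{26765}}{8690}\right) = - \frac{6951}{1738} - \frac{\sqrt{26765}}{8690} \approx -4.0182$)
$E - 39376 = \left(- \frac{6951}{1738} - \frac{\sqrt{26765}}{8690}\right) - 39376 = - \frac{68442439}{1738} - \frac{\sqrt{26765}}{8690}$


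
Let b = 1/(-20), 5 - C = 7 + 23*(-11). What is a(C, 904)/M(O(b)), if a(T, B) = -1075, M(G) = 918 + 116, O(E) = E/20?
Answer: -1075/1034 ≈ -1.0397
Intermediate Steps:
C = 251 (C = 5 - (7 + 23*(-11)) = 5 - (7 - 253) = 5 - 1*(-246) = 5 + 246 = 251)
b = -1/20 ≈ -0.050000
O(E) = E/20 (O(E) = E*(1/20) = E/20)
M(G) = 1034
a(C, 904)/M(O(b)) = -1075/1034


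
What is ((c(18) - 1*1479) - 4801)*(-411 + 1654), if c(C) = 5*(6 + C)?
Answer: -7656880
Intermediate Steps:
c(C) = 30 + 5*C
((c(18) - 1*1479) - 4801)*(-411 + 1654) = (((30 + 5*18) - 1*1479) - 4801)*(-411 + 1654) = (((30 + 90) - 1479) - 4801)*1243 = ((120 - 1479) - 4801)*1243 = (-1359 - 4801)*1243 = -6160*1243 = -7656880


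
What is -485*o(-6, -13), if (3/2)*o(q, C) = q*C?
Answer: -25220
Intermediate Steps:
o(q, C) = 2*C*q/3 (o(q, C) = 2*(q*C)/3 = 2*(C*q)/3 = 2*C*q/3)
-485*o(-6, -13) = -970*(-13)*(-6)/3 = -485*52 = -25220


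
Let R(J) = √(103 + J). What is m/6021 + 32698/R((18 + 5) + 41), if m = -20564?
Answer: -20564/6021 + 32698*√167/167 ≈ 2526.8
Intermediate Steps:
m/6021 + 32698/R((18 + 5) + 41) = -20564/6021 + 32698/(√(103 + ((18 + 5) + 41))) = -20564*1/6021 + 32698/(√(103 + (23 + 41))) = -20564/6021 + 32698/(√(103 + 64)) = -20564/6021 + 32698/(√167) = -20564/6021 + 32698*(√167/167) = -20564/6021 + 32698*√167/167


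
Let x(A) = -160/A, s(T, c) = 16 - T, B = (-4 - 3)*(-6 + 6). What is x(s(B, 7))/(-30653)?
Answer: 10/30653 ≈ 0.00032623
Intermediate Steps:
B = 0 (B = -7*0 = 0)
x(s(B, 7))/(-30653) = -160/(16 - 1*0)/(-30653) = -160/(16 + 0)*(-1/30653) = -160/16*(-1/30653) = -160*1/16*(-1/30653) = -10*(-1/30653) = 10/30653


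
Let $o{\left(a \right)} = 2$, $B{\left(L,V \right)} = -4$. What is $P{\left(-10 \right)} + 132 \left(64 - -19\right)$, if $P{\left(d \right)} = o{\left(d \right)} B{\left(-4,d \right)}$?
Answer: $10948$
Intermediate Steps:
$P{\left(d \right)} = -8$ ($P{\left(d \right)} = 2 \left(-4\right) = -8$)
$P{\left(-10 \right)} + 132 \left(64 - -19\right) = -8 + 132 \left(64 - -19\right) = -8 + 132 \left(64 + 19\right) = -8 + 132 \cdot 83 = -8 + 10956 = 10948$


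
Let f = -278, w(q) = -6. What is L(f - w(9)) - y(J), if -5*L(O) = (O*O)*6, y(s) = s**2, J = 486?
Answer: -1624884/5 ≈ -3.2498e+5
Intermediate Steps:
L(O) = -6*O**2/5 (L(O) = -O*O*6/5 = -O**2*6/5 = -6*O**2/5)
L(f - w(9)) - y(J) = -6*(-278 - 1*(-6))**2/5 - 1*486**2 = -6*(-278 + 6)**2/5 - 1*236196 = -6/5*(-272)**2 - 236196 = -6/5*73984 - 236196 = -443904/5 - 236196 = -1624884/5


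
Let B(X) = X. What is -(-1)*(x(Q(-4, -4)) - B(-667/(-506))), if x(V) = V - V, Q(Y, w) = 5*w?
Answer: -29/22 ≈ -1.3182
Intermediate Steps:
x(V) = 0
-(-1)*(x(Q(-4, -4)) - B(-667/(-506))) = -(-1)*(0 - (-667)/(-506)) = -(-1)*(0 - (-667)*(-1)/506) = -(-1)*(0 - 1*29/22) = -(-1)*(0 - 29/22) = -(-1)*(-29)/22 = -1*29/22 = -29/22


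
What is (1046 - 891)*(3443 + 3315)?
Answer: 1047490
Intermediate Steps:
(1046 - 891)*(3443 + 3315) = 155*6758 = 1047490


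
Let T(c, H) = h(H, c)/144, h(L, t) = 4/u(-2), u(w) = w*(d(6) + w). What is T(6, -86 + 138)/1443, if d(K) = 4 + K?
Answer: -1/831168 ≈ -1.2031e-6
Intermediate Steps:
u(w) = w*(10 + w) (u(w) = w*((4 + 6) + w) = w*(10 + w))
h(L, t) = -¼ (h(L, t) = 4/((-2*(10 - 2))) = 4/((-2*8)) = 4/(-16) = 4*(-1/16) = -¼)
T(c, H) = -1/576 (T(c, H) = -¼/144 = -¼*1/144 = -1/576)
T(6, -86 + 138)/1443 = -1/576/1443 = -1/576*1/1443 = -1/831168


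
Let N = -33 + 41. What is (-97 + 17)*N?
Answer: -640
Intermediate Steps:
N = 8
(-97 + 17)*N = (-97 + 17)*8 = -80*8 = -640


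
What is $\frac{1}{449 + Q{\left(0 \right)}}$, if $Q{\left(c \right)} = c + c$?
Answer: $\frac{1}{449} \approx 0.0022272$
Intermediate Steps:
$Q{\left(c \right)} = 2 c$
$\frac{1}{449 + Q{\left(0 \right)}} = \frac{1}{449 + 2 \cdot 0} = \frac{1}{449 + 0} = \frac{1}{449}$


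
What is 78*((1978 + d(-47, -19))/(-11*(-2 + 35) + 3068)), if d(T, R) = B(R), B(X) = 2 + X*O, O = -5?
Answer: 32370/541 ≈ 59.834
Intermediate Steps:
B(X) = 2 - 5*X (B(X) = 2 + X*(-5) = 2 - 5*X)
d(T, R) = 2 - 5*R
78*((1978 + d(-47, -19))/(-11*(-2 + 35) + 3068)) = 78*((1978 + (2 - 5*(-19)))/(-11*(-2 + 35) + 3068)) = 78*((1978 + (2 + 95))/(-11*33 + 3068)) = 78*((1978 + 97)/(-363 + 3068)) = 78*(2075/2705) = 78*(2075*(1/2705)) = 78*(415/541) = 32370/541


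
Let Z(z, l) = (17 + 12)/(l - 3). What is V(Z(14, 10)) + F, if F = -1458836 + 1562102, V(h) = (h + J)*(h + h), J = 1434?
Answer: 5643920/49 ≈ 1.1518e+5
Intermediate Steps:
Z(z, l) = 29/(-3 + l)
V(h) = 2*h*(1434 + h) (V(h) = (h + 1434)*(h + h) = (1434 + h)*(2*h) = 2*h*(1434 + h))
F = 103266
V(Z(14, 10)) + F = 2*(29/(-3 + 10))*(1434 + 29/(-3 + 10)) + 103266 = 2*(29/7)*(1434 + 29/7) + 103266 = 2*(29/7)*(10067/7) + 103266 = 583886/49 + 103266 = 5643920/49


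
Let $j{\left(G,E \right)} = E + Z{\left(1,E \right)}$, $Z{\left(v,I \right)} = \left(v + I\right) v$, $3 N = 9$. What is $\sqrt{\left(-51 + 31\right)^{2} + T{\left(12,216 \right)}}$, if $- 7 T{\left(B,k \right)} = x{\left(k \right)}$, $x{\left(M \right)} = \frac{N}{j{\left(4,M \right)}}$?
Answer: $\frac{\sqrt{3674775307}}{3031} \approx 20.0$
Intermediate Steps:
$N = 3$ ($N = \frac{1}{3} \cdot 9 = 3$)
$Z{\left(v,I \right)} = v \left(I + v\right)$ ($Z{\left(v,I \right)} = \left(I + v\right) v = v \left(I + v\right)$)
$j{\left(G,E \right)} = 1 + 2 E$ ($j{\left(G,E \right)} = E + 1 \left(E + 1\right) = E + 1 \left(1 + E\right) = E + \left(1 + E\right) = 1 + 2 E$)
$x{\left(M \right)} = \frac{3}{1 + 2 M}$
$T{\left(B,k \right)} = - \frac{3}{7 \left(1 + 2 k\right)}$ ($T{\left(B,k \right)} = - \frac{3 \frac{1}{1 + 2 k}}{7} = - \frac{3}{7 \left(1 + 2 k\right)}$)
$\sqrt{\left(-51 + 31\right)^{2} + T{\left(12,216 \right)}} = \sqrt{\left(-51 + 31\right)^{2} - \frac{3}{7 + 14 \cdot 216}} = \sqrt{\left(-20\right)^{2} - \frac{3}{7 + 3024}} = \sqrt{400 - \frac{3}{3031}} = \sqrt{\frac{1212397}{3031}} = \frac{\sqrt{3674775307}}{3031}$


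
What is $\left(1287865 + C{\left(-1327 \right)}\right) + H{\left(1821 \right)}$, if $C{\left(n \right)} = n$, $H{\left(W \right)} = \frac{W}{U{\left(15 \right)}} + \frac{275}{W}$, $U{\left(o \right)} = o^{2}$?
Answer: $\frac{19523339258}{15175} \approx 1.2865 \cdot 10^{6}$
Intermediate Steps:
$H{\left(W \right)} = \frac{275}{W} + \frac{W}{225}$ ($H{\left(W \right)} = \frac{W}{15^{2}} + \frac{275}{W} = \frac{W}{225} + \frac{275}{W} = \frac{275}{W} + \frac{W}{225}$)
$\left(1287865 + C{\left(-1327 \right)}\right) + H{\left(1821 \right)} = \left(1287865 - 1327\right) + \left(\frac{275}{1821} + \frac{1}{225} \cdot 1821\right) = 1286538 + \left(275 \cdot \frac{1}{1821} + \frac{607}{75}\right) = 1286538 + \left(\frac{275}{1821} + \frac{607}{75}\right) = 1286538 + \frac{125108}{15175} = \frac{19523339258}{15175}$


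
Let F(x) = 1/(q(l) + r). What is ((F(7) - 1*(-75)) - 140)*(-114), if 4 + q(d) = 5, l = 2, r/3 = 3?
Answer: 36993/5 ≈ 7398.6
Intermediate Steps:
r = 9 (r = 3*3 = 9)
q(d) = 1 (q(d) = -4 + 5 = 1)
F(x) = ⅒ (F(x) = 1/(1 + 9) = 1/10 = ⅒)
((F(7) - 1*(-75)) - 140)*(-114) = ((⅒ - 1*(-75)) - 140)*(-114) = ((⅒ + 75) - 140)*(-114) = (751/10 - 140)*(-114) = -649/10*(-114) = 36993/5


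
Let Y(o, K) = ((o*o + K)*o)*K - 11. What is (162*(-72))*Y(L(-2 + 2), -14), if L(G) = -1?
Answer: 2251152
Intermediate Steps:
Y(o, K) = -11 + K*o*(K + o**2) (Y(o, K) = ((o**2 + K)*o)*K - 11 = ((K + o**2)*o)*K - 11 = (o*(K + o**2))*K - 11 = K*o*(K + o**2) - 11 = -11 + K*o*(K + o**2))
(162*(-72))*Y(L(-2 + 2), -14) = (162*(-72))*(-11 - 14*(-1)**3 - 1*(-14)**2) = -11664*(-11 - 14*(-1) - 1*196) = -11664*(-11 + 14 - 196) = -11664*(-193) = 2251152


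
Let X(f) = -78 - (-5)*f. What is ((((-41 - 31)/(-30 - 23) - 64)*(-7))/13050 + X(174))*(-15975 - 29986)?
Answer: -2517789724844/69165 ≈ -3.6403e+7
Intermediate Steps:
X(f) = -78 + 5*f
((((-41 - 31)/(-30 - 23) - 64)*(-7))/13050 + X(174))*(-15975 - 29986) = ((((-41 - 31)/(-30 - 23) - 64)*(-7))/13050 + (-78 + 5*174))*(-15975 - 29986) = (((-72/(-53) - 64)*(-7))*(1/13050) + (-78 + 870))*(-45961) = (((-72*(-1/53) - 64)*(-7))*(1/13050) + 792)*(-45961) = (((72/53 - 64)*(-7))*(1/13050) + 792)*(-45961) = (-3320/53*(-7)*(1/13050) + 792)*(-45961) = ((23240/53)*(1/13050) + 792)*(-45961) = (2324/69165 + 792)*(-45961) = (54781004/69165)*(-45961) = -2517789724844/69165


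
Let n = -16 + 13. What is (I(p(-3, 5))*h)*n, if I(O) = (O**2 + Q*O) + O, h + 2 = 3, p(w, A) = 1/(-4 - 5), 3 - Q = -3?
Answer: 62/27 ≈ 2.2963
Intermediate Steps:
Q = 6 (Q = 3 - 1*(-3) = 3 + 3 = 6)
p(w, A) = -1/9 (p(w, A) = 1/(-9) = -1/9)
h = 1 (h = -2 + 3 = 1)
n = -3
I(O) = O**2 + 7*O (I(O) = (O**2 + 6*O) + O = O**2 + 7*O)
(I(p(-3, 5))*h)*n = (-(7 - 1/9)/9*1)*(-3) = (-1/9*62/9*1)*(-3) = -62/81*1*(-3) = -62/81*(-3) = 62/27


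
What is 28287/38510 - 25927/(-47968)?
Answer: 1177659793/923623840 ≈ 1.2750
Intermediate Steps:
28287/38510 - 25927/(-47968) = 28287*(1/38510) - 25927*(-1/47968) = 28287/38510 + 25927/47968 = 1177659793/923623840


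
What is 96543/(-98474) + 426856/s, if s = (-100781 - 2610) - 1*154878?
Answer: -1263552487/479863802 ≈ -2.6331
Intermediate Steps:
s = -258269 (s = -103391 - 154878 = -258269)
96543/(-98474) + 426856/s = 96543/(-98474) + 426856/(-258269) = 96543*(-1/98474) + 426856*(-1/258269) = -96543/98474 - 426856/258269 = -1263552487/479863802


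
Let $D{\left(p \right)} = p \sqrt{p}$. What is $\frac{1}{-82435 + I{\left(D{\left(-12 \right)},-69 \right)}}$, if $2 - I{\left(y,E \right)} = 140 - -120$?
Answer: $- \frac{1}{82693} \approx -1.2093 \cdot 10^{-5}$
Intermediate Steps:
$D{\left(p \right)} = p^{\frac{3}{2}}$
$I{\left(y,E \right)} = -258$ ($I{\left(y,E \right)} = 2 - \left(140 - -120\right) = 2 - \left(140 + 120\right) = 2 - 260 = -258$)
$\frac{1}{-82435 + I{\left(D{\left(-12 \right)},-69 \right)}} = \frac{1}{-82435 - 258} = \frac{1}{-82693} = - \frac{1}{82693}$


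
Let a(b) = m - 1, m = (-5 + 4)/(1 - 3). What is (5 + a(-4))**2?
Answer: 81/4 ≈ 20.250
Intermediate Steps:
m = 1/2 (m = -1/(-2) = -1*(-1/2) = 1/2 ≈ 0.50000)
a(b) = -1/2 (a(b) = 1/2 - 1 = -1/2)
(5 + a(-4))**2 = (5 - 1/2)**2 = (9/2)**2 = 81/4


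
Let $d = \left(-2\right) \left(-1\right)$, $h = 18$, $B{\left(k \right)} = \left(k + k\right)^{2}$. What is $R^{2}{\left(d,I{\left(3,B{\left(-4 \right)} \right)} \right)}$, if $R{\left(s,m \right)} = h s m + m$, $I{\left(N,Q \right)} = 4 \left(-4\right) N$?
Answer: $3154176$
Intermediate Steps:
$B{\left(k \right)} = 4 k^{2}$ ($B{\left(k \right)} = \left(2 k\right)^{2} = 4 k^{2}$)
$I{\left(N,Q \right)} = - 16 N$
$d = 2$
$R{\left(s,m \right)} = m + 18 m s$ ($R{\left(s,m \right)} = 18 s m + m = 18 m s + m = m + 18 m s$)
$R^{2}{\left(d,I{\left(3,B{\left(-4 \right)} \right)} \right)} = \left(\left(-16\right) 3 \left(1 + 18 \cdot 2\right)\right)^{2} = \left(- 48 \left(1 + 36\right)\right)^{2} = \left(\left(-48\right) 37\right)^{2} = \left(-1776\right)^{2} = 3154176$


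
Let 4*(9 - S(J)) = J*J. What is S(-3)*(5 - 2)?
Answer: 81/4 ≈ 20.250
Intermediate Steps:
S(J) = 9 - J**2/4 (S(J) = 9 - J*J/4 = 9 - J**2/4)
S(-3)*(5 - 2) = (9 - 1/4*(-3)**2)*(5 - 2) = (9 - 1/4*9)*3 = (9 - 9/4)*3 = (27/4)*3 = 81/4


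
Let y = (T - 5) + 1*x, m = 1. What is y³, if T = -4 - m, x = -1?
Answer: -1331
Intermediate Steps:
T = -5 (T = -4 - 1*1 = -4 - 1 = -5)
y = -11 (y = (-5 - 5) + 1*(-1) = -10 - 1 = -11)
y³ = (-11)³ = -1331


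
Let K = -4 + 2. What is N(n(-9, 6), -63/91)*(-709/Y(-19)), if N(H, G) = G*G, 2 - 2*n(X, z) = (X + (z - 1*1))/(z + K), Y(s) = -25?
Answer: 57429/4225 ≈ 13.593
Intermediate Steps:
K = -2
n(X, z) = 1 - (-1 + X + z)/(2*(-2 + z)) (n(X, z) = 1 - (X + (z - 1*1))/(2*(z - 2)) = 1 - (X + (z - 1))/(2*(-2 + z)) = 1 - (X + (-1 + z))/(2*(-2 + z)) = 1 - (-1 + X + z)/(2*(-2 + z)))
N(H, G) = G²
N(n(-9, 6), -63/91)*(-709/Y(-19)) = (-63/91)²*(-709/(-25)) = (-63*1/91)²*(-709*(-1/25)) = (-9/13)²*(709/25) = (81/169)*(709/25) = 57429/4225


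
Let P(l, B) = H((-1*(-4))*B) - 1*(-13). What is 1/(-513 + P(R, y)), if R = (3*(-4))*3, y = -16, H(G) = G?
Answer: -1/564 ≈ -0.0017731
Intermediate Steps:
R = -36 (R = -12*3 = -36)
P(l, B) = 13 + 4*B (P(l, B) = (-1*(-4))*B - 1*(-13) = 4*B + 13 = 13 + 4*B)
1/(-513 + P(R, y)) = 1/(-513 + (13 + 4*(-16))) = 1/(-513 + (13 - 64)) = 1/(-513 - 51) = 1/(-564) = -1/564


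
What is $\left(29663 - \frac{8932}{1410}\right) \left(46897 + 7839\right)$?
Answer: $\frac{1144417496464}{705} \approx 1.6233 \cdot 10^{9}$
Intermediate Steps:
$\left(29663 - \frac{8932}{1410}\right) \left(46897 + 7839\right) = \left(29663 - \frac{4466}{705}\right) 54736 = \frac{20907949}{705} \cdot 54736 = \frac{1144417496464}{705}$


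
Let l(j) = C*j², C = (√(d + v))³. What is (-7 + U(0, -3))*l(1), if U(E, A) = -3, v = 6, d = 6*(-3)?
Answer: 240*I*√3 ≈ 415.69*I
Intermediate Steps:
d = -18
C = -24*I*√3 (C = (√(-18 + 6))³ = (√(-12))³ = (2*I*√3)³ = -24*I*√3 ≈ -41.569*I)
l(j) = -24*I*√3*j² (l(j) = (-24*I*√3)*j² = -24*I*√3*j²)
(-7 + U(0, -3))*l(1) = (-7 - 3)*(-24*I*√3*1²) = -(-240)*I*√3 = 240*I*√3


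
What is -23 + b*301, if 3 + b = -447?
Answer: -135473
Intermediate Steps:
b = -450 (b = -3 - 447 = -450)
-23 + b*301 = -23 - 450*301 = -23 - 135450 = -135473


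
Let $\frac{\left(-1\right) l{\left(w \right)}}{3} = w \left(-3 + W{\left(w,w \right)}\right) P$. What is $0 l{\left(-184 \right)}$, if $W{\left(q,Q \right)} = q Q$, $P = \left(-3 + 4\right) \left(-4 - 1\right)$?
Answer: $0$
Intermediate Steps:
$P = -5$ ($P = 1 \left(-5\right) = -5$)
$W{\left(q,Q \right)} = Q q$
$l{\left(w \right)} = 15 w \left(-3 + w^{2}\right)$ ($l{\left(w \right)} = - 3 w \left(-3 + w w\right) \left(-5\right) = - 3 w \left(-3 + w^{2}\right) \left(-5\right) = - 3 \left(- 5 w \left(-3 + w^{2}\right)\right) = 15 w \left(-3 + w^{2}\right)$)
$0 l{\left(-184 \right)} = 0 \cdot 15 \left(-184\right) \left(-3 + \left(-184\right)^{2}\right) = 0 \cdot 15 \left(-184\right) \left(-3 + 33856\right) = 0 \cdot 15 \left(-184\right) 33853 = 0 \left(-93434280\right) = 0$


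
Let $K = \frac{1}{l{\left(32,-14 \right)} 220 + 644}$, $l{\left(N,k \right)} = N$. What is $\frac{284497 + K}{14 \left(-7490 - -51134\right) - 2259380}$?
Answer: $- \frac{2186074949}{12666028976} \approx -0.17259$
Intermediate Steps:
$K = \frac{1}{7684}$ ($K = \frac{1}{32 \cdot 220 + 644} = \frac{1}{7040 + 644} = \frac{1}{7684} \approx 0.00013014$)
$\frac{284497 + K}{14 \left(-7490 - -51134\right) - 2259380} = \frac{284497 + \frac{1}{7684}}{14 \left(-7490 - -51134\right) - 2259380} = \frac{2186074949}{7684 \left(14 \left(-7490 + 51134\right) - 2259380\right)} = \frac{2186074949}{7684 \left(14 \cdot 43644 - 2259380\right)} = \frac{2186074949}{7684 \left(611016 - 2259380\right)} = \frac{2186074949}{7684 \left(-1648364\right)} = \frac{2186074949}{7684} \left(- \frac{1}{1648364}\right) = - \frac{2186074949}{12666028976}$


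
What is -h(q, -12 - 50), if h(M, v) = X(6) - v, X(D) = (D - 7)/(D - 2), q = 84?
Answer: -247/4 ≈ -61.750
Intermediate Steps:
X(D) = (-7 + D)/(-2 + D)
h(M, v) = -¼ - v (h(M, v) = (-7 + 6)/(-2 + 6) - v = -1/4 - v = (¼)*(-1) - v = -¼ - v)
-h(q, -12 - 50) = -(-¼ - (-12 - 50)) = -(-¼ - 1*(-62)) = -(-¼ + 62) = -1*247/4 = -247/4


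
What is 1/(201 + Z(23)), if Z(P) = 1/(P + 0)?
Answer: 23/4624 ≈ 0.0049740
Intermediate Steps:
Z(P) = 1/P
1/(201 + Z(23)) = 1/(201 + 1/23) = 1/(4624/23) = 23/4624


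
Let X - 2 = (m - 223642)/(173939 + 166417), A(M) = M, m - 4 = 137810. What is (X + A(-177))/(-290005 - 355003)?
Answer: 932002/3430192857 ≈ 0.00027171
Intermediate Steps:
m = 137814 (m = 4 + 137810 = 137814)
X = 148721/85089 (X = 2 + (137814 - 223642)/(173939 + 166417) = 2 - 85828/340356 = 2 - 85828*1/340356 = 2 - 21457/85089 = 148721/85089 ≈ 1.7478)
(X + A(-177))/(-290005 - 355003) = (148721/85089 - 177)/(-290005 - 355003) = -14912032/85089/(-645008) = -14912032/85089*(-1/645008) = 932002/3430192857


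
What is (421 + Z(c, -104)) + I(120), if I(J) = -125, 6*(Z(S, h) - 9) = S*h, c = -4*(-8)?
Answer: -749/3 ≈ -249.67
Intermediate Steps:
c = 32
Z(S, h) = 9 + S*h/6 (Z(S, h) = 9 + (S*h)/6 = 9 + S*h/6)
(421 + Z(c, -104)) + I(120) = (421 + (9 + (1/6)*32*(-104))) - 125 = (421 + (9 - 1664/3)) - 125 = (421 - 1637/3) - 125 = -374/3 - 125 = -749/3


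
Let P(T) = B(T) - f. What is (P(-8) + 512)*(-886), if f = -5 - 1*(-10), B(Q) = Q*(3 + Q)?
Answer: -484642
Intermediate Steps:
f = 5 (f = -5 + 10 = 5)
P(T) = -5 + T*(3 + T) (P(T) = T*(3 + T) - 1*5 = T*(3 + T) - 5 = -5 + T*(3 + T))
(P(-8) + 512)*(-886) = ((-5 - 8*(3 - 8)) + 512)*(-886) = ((-5 - 8*(-5)) + 512)*(-886) = ((-5 + 40) + 512)*(-886) = (35 + 512)*(-886) = 547*(-886) = -484642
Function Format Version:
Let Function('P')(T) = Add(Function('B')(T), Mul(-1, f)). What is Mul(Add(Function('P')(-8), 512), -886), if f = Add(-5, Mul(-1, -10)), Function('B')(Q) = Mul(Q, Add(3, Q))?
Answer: -484642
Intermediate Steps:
f = 5 (f = Add(-5, 10) = 5)
Function('P')(T) = Add(-5, Mul(T, Add(3, T))) (Function('P')(T) = Add(Mul(T, Add(3, T)), Mul(-1, 5)) = Add(Mul(T, Add(3, T)), -5) = Add(-5, Mul(T, Add(3, T))))
Mul(Add(Function('P')(-8), 512), -886) = Mul(Add(Add(-5, Mul(-8, Add(3, -8))), 512), -886) = Mul(Add(Add(-5, Mul(-8, -5)), 512), -886) = Mul(Add(Add(-5, 40), 512), -886) = Mul(Add(35, 512), -886) = Mul(547, -886) = -484642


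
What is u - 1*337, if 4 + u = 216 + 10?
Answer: -115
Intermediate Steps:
u = 222 (u = -4 + (216 + 10) = -4 + 226 = 222)
u - 1*337 = 222 - 1*337 = 222 - 337 = -115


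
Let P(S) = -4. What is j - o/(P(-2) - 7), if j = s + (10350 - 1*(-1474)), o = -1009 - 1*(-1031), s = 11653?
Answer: 23479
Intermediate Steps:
o = 22 (o = -1009 + 1031 = 22)
j = 23477 (j = 11653 + (10350 - 1*(-1474)) = 11653 + (10350 + 1474) = 11653 + 11824 = 23477)
j - o/(P(-2) - 7) = 23477 - 22/(-4 - 7) = 23477 - 22/(-11) = 23477 - 22*(-1)/11 = 23477 - 1*(-2) = 23477 + 2 = 23479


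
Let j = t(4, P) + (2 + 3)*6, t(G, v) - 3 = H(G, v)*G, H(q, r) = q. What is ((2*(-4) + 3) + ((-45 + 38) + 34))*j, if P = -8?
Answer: 1078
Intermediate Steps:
t(G, v) = 3 + G² (t(G, v) = 3 + G*G = 3 + G²)
j = 49 (j = (3 + 4²) + (2 + 3)*6 = (3 + 16) + 5*6 = 19 + 30 = 49)
((2*(-4) + 3) + ((-45 + 38) + 34))*j = ((2*(-4) + 3) + ((-45 + 38) + 34))*49 = ((-8 + 3) + (-7 + 34))*49 = (-5 + 27)*49 = 22*49 = 1078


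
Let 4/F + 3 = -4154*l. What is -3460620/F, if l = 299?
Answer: 1074564902595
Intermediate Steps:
F = -4/1242049 (F = 4/(-3 - 4154*299) = 4/(-3 - 1242046) = 4/(-1242049) = 4*(-1/1242049) = -4/1242049 ≈ -3.2205e-6)
-3460620/F = -3460620/(-4/1242049) = -3460620*(-1242049/4) = 1074564902595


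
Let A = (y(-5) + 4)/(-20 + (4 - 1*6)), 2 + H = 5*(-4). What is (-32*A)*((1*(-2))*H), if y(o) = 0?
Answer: 256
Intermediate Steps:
H = -22 (H = -2 + 5*(-4) = -2 - 20 = -22)
A = -2/11 (A = (0 + 4)/(-20 + (4 - 1*6)) = 4/(-20 + (4 - 6)) = 4/(-20 - 2) = 4/(-22) = 4*(-1/22) = -2/11 ≈ -0.18182)
(-32*A)*((1*(-2))*H) = (-32*(-2/11))*((1*(-2))*(-22)) = 64*(-2*(-22))/11 = (64/11)*44 = 256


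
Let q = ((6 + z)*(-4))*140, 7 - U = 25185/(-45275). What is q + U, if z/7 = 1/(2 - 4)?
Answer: -12608578/9055 ≈ -1392.4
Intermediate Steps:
z = -7/2 (z = 7/(2 - 4) = 7/(-2) = 7*(-½) = -7/2 ≈ -3.5000)
U = 68422/9055 (U = 7 - 25185/(-45275) = 7 - 25185*(-1)/45275 = 7 - 1*(-5037/9055) = 7 + 5037/9055 = 68422/9055 ≈ 7.5563)
q = -1400 (q = ((6 - 7/2)*(-4))*140 = ((5/2)*(-4))*140 = -10*140 = -1400)
q + U = -1400 + 68422/9055 = -12608578/9055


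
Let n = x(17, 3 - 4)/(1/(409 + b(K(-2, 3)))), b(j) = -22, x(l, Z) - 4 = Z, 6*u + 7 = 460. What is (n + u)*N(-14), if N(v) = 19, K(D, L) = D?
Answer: 46987/2 ≈ 23494.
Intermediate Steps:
u = 151/2 (u = -7/6 + (1/6)*460 = -7/6 + 230/3 = 151/2 ≈ 75.500)
x(l, Z) = 4 + Z
n = 1161 (n = (4 + (3 - 4))/(1/(409 - 22)) = (4 - 1)/(1/387) = 3/(1/387) = 3*387 = 1161)
(n + u)*N(-14) = (1161 + 151/2)*19 = (2473/2)*19 = 46987/2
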